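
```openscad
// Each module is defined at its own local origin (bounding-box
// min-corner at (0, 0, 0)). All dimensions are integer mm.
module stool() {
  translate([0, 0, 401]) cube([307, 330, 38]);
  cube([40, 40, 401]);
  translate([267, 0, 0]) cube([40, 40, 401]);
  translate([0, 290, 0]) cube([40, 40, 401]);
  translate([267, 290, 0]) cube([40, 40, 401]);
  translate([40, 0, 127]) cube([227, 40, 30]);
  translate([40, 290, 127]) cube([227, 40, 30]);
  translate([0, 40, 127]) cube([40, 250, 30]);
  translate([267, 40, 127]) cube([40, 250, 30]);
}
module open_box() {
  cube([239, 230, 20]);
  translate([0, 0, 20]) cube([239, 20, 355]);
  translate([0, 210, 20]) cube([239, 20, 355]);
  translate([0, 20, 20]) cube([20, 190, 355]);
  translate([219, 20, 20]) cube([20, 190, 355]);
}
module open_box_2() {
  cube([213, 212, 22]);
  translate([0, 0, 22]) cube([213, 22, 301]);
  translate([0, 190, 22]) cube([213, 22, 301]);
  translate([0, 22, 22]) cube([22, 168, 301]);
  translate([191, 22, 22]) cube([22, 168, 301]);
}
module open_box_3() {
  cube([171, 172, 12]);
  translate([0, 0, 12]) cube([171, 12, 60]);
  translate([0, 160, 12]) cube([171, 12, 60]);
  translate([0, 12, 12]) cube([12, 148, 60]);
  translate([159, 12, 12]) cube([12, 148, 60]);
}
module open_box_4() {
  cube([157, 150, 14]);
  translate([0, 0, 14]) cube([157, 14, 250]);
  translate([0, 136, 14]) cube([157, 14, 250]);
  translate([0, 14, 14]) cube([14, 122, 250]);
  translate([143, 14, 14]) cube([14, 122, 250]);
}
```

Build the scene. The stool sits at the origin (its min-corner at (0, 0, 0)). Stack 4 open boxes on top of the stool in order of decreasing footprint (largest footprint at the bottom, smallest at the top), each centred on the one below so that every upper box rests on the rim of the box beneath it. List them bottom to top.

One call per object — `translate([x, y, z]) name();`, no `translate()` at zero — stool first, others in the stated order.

stool();
translate([34, 50, 439]) open_box();
translate([47, 59, 814]) open_box_2();
translate([68, 79, 1137]) open_box_3();
translate([75, 90, 1209]) open_box_4();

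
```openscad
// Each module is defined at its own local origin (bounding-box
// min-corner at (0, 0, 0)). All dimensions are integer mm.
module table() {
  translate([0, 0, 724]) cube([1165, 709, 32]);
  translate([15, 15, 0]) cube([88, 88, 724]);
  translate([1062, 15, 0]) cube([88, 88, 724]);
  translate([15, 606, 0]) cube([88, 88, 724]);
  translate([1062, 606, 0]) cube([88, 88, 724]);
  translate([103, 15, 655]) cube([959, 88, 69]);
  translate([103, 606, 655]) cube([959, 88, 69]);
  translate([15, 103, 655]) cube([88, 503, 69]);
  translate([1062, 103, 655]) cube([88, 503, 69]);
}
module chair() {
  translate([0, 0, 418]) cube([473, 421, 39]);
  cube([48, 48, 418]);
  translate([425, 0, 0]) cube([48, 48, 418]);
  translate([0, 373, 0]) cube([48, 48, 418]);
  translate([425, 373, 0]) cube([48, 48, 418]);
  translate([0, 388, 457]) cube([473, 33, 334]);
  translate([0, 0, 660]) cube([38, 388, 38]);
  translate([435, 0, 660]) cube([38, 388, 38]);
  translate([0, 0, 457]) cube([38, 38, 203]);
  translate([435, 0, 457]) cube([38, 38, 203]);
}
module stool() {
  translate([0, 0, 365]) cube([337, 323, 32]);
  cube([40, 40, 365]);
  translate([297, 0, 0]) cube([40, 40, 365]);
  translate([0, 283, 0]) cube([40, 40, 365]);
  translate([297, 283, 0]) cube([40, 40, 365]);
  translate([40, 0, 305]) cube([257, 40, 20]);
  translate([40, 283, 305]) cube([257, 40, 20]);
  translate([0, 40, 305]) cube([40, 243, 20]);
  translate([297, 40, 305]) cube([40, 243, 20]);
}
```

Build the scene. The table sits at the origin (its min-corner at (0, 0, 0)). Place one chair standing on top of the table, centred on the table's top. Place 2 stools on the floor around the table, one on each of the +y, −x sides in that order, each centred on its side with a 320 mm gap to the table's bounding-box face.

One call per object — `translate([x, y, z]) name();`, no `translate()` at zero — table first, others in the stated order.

table();
translate([346, 144, 756]) chair();
translate([414, 1029, 0]) stool();
translate([-657, 193, 0]) stool();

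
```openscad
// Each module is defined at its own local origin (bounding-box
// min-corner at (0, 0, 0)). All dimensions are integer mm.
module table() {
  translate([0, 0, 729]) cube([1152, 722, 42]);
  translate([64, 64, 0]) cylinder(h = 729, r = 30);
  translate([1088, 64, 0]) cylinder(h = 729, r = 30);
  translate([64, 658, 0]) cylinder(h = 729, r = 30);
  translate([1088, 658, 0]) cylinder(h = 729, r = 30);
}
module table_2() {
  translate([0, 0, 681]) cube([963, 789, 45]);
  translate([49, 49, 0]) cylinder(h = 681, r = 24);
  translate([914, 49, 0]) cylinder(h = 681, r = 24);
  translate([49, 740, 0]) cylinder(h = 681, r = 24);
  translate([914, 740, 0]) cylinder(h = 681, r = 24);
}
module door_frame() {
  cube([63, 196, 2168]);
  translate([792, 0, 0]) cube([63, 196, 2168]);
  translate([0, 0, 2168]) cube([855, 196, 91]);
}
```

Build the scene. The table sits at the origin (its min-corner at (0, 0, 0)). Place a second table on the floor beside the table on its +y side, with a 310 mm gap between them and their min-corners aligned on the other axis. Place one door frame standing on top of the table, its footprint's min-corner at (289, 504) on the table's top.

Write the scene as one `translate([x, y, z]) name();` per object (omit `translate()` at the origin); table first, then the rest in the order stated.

table();
translate([0, 1032, 0]) table_2();
translate([289, 504, 771]) door_frame();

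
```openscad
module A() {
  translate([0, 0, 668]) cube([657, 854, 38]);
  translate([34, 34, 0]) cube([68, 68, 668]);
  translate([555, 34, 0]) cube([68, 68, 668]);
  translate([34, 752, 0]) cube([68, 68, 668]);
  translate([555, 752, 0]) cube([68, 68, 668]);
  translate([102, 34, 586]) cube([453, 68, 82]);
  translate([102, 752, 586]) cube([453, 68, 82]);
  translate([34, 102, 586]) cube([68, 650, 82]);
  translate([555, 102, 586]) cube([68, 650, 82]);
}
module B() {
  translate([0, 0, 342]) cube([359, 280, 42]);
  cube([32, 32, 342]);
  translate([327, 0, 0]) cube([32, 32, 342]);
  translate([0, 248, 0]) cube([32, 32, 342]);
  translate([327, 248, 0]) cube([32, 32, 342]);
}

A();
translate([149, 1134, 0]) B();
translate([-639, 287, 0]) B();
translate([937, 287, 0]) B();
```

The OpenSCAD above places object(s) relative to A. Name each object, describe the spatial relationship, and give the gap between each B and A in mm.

Each stool's nearest face is 280 mm from the table's bounding box.

A is a table. B is a stool. Three stools sit around the table at the +y, −x, +x sides. The gap between each stool and the table is 280 mm.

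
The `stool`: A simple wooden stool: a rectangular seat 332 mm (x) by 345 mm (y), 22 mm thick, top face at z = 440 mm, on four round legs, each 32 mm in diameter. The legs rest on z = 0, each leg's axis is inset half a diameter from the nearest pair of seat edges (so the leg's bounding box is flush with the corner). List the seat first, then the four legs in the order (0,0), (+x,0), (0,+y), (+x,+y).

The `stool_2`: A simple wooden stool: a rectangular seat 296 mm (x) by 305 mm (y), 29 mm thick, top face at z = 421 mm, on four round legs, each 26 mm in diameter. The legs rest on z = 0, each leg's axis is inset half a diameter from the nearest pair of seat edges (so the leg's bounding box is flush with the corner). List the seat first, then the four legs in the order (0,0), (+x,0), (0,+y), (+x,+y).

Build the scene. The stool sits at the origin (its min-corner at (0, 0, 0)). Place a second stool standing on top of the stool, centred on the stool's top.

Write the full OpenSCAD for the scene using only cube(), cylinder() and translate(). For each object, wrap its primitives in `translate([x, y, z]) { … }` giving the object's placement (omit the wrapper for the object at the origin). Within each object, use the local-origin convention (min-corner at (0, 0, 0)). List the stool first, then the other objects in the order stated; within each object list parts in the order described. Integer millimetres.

translate([0, 0, 418]) cube([332, 345, 22]);
translate([16, 16, 0]) cylinder(h = 418, r = 16);
translate([316, 16, 0]) cylinder(h = 418, r = 16);
translate([16, 329, 0]) cylinder(h = 418, r = 16);
translate([316, 329, 0]) cylinder(h = 418, r = 16);
translate([18, 20, 440]) {
  translate([0, 0, 392]) cube([296, 305, 29]);
  translate([13, 13, 0]) cylinder(h = 392, r = 13);
  translate([283, 13, 0]) cylinder(h = 392, r = 13);
  translate([13, 292, 0]) cylinder(h = 392, r = 13);
  translate([283, 292, 0]) cylinder(h = 392, r = 13);
}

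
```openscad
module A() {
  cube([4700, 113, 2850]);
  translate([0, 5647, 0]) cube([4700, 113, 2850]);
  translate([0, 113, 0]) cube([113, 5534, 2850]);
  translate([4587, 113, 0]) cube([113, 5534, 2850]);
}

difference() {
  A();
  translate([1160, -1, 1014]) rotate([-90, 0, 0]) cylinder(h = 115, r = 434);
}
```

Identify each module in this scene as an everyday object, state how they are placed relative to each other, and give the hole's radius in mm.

A is a house frame. The house frame has a circular hole through its front wall. The hole's radius is 434 mm.

The subtracted cylinder has r = 434 mm.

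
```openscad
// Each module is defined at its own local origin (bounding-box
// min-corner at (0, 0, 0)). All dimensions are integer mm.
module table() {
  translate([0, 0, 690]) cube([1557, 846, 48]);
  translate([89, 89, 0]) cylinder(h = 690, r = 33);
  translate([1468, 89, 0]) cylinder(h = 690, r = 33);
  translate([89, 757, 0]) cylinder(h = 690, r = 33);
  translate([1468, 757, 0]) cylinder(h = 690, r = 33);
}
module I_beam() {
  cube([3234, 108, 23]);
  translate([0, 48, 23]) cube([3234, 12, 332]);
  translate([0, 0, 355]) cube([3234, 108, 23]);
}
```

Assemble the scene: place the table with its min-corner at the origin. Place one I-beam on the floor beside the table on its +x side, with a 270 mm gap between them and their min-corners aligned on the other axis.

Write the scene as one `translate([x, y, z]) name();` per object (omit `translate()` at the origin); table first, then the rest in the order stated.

table();
translate([1827, 0, 0]) I_beam();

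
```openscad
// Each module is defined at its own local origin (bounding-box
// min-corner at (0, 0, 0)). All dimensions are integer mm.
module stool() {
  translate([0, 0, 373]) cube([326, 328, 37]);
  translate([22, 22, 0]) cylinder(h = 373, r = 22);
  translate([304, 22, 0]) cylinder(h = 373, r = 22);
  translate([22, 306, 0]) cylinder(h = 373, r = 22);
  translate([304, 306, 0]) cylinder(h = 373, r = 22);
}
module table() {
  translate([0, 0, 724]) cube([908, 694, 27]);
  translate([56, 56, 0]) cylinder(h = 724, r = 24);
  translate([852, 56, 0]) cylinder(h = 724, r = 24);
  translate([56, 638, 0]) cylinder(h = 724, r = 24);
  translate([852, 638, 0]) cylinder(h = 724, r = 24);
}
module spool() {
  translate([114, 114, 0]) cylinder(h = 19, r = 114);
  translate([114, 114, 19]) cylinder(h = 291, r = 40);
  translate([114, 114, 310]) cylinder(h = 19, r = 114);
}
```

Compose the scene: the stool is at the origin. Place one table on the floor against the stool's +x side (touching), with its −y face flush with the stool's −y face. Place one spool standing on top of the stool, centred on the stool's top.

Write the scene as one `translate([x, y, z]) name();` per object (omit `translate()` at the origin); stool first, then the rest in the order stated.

stool();
translate([326, 0, 0]) table();
translate([49, 50, 410]) spool();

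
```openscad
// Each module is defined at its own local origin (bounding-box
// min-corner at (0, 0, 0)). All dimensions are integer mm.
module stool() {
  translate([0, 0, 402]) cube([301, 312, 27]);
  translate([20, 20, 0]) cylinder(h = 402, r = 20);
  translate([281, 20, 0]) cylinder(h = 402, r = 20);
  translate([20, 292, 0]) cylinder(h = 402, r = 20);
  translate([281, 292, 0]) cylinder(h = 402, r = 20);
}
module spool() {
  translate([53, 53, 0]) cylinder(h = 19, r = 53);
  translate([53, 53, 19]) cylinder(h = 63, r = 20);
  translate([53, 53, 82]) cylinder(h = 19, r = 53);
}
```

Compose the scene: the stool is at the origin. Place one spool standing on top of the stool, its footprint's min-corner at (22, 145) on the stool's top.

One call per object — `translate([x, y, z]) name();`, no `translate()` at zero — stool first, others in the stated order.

stool();
translate([22, 145, 429]) spool();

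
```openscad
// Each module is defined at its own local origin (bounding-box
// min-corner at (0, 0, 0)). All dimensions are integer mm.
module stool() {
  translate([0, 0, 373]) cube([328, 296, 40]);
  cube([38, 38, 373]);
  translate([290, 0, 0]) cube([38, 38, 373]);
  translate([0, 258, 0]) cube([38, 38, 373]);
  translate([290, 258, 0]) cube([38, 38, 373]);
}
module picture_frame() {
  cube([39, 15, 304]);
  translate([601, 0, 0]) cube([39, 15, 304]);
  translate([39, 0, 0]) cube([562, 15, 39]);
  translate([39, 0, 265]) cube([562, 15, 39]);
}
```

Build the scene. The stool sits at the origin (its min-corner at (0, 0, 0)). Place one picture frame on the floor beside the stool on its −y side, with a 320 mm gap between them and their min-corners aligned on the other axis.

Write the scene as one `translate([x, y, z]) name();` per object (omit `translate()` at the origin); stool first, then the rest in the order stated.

stool();
translate([0, -335, 0]) picture_frame();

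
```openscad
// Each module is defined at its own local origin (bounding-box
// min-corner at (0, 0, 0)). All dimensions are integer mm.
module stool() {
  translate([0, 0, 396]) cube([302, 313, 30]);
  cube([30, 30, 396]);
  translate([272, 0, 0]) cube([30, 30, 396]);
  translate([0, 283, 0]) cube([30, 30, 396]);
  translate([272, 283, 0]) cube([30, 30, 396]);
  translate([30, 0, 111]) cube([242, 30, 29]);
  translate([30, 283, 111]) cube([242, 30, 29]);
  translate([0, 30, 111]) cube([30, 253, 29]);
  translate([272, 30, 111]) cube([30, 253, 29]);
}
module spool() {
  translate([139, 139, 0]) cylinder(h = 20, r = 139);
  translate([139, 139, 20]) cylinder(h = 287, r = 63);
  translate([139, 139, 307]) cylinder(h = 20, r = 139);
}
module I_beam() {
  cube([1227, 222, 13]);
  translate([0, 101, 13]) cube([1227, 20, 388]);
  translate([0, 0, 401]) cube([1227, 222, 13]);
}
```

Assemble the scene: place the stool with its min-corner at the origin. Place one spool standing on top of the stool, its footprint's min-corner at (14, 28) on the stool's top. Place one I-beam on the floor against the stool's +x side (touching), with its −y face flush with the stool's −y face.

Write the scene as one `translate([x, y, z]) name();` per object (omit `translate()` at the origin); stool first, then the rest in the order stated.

stool();
translate([14, 28, 426]) spool();
translate([302, 0, 0]) I_beam();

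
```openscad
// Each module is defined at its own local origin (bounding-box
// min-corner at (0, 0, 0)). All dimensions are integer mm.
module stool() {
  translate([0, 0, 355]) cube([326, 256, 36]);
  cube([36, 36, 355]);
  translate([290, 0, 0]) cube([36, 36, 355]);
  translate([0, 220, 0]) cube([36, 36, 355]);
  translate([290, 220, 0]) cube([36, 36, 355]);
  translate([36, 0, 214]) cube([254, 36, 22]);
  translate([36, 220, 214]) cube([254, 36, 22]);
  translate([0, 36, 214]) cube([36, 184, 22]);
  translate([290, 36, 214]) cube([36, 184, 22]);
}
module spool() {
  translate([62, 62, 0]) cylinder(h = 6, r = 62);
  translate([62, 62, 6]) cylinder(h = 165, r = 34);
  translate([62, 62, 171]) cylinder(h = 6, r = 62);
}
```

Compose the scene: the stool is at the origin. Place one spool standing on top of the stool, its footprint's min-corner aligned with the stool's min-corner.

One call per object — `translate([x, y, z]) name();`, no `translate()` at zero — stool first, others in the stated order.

stool();
translate([0, 0, 391]) spool();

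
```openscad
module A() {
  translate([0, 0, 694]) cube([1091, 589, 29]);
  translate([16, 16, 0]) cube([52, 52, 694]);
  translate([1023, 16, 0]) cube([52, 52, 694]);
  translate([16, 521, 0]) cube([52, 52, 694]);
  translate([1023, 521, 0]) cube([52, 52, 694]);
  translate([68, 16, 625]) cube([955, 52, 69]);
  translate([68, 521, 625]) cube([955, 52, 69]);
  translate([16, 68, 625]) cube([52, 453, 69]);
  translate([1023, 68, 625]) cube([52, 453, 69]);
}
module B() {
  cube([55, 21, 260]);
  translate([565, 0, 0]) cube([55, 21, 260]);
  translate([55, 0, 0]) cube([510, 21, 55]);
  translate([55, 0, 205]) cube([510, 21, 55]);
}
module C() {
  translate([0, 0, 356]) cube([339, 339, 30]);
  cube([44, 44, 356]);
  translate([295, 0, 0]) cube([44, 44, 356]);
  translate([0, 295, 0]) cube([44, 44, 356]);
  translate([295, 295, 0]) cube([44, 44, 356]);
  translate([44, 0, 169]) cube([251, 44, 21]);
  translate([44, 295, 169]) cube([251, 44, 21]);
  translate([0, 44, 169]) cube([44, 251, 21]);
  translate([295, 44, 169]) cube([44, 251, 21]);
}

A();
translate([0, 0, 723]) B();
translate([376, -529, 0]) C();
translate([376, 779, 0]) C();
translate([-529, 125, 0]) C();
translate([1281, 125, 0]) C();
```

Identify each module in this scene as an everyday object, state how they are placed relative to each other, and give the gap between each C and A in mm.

A is a table. B is a picture frame. C is a stool. The picture frame is on top of the table. Four stools sit around the table at the −y, +y, −x, +x sides. The gap between each stool and the table is 190 mm.

Each stool's nearest face is 190 mm from the table's bounding box.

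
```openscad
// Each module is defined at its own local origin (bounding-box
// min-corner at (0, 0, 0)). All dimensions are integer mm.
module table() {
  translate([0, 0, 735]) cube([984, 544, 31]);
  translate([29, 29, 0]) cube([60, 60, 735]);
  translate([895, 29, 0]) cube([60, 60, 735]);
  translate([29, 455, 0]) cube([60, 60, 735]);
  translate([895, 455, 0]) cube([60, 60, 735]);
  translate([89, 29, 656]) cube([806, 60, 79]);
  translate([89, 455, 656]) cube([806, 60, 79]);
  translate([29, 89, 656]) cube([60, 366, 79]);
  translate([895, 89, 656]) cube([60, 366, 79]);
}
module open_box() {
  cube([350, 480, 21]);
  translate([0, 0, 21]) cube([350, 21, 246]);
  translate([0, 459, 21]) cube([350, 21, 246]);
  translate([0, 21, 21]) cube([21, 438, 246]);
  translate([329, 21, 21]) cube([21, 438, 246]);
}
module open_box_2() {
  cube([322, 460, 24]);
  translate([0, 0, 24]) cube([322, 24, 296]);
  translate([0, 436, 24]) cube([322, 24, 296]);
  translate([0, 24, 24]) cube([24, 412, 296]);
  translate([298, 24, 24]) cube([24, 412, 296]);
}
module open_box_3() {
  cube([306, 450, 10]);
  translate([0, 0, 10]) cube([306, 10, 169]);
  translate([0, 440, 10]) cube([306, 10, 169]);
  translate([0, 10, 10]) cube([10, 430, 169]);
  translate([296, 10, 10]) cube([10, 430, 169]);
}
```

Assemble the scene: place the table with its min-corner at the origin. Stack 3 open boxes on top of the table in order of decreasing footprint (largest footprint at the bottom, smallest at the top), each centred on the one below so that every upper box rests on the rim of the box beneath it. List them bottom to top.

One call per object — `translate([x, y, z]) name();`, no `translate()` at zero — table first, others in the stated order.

table();
translate([317, 32, 766]) open_box();
translate([331, 42, 1033]) open_box_2();
translate([339, 47, 1353]) open_box_3();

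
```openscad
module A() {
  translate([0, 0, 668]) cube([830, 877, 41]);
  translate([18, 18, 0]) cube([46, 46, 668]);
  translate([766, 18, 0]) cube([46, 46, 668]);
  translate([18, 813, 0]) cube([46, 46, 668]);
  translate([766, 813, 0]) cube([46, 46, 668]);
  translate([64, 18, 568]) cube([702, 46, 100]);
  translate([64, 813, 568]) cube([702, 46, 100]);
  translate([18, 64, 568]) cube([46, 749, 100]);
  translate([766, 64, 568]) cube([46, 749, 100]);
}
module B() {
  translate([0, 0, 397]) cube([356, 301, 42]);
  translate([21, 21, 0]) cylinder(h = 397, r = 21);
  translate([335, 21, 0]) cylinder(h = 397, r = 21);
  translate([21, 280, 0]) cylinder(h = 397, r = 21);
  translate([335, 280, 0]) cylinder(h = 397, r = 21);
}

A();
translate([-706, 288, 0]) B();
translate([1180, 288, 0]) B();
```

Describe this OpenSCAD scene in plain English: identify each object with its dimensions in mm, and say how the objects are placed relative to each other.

A is a table: top 830 mm (x) × 877 mm (y), 41 mm thick, upper face at z = 709 mm, on four 46×46 mm square legs, each inset 18 mm from the nearest pair of top edges, running from z = 0 to the bottom of the top. Four apron rails, 46 mm thick and 100 mm tall, run between adjacent legs with their top edges flush with the underside of the top and their outer faces flush with the legs' outer faces.

B is a simple wooden stool: a rectangular seat 356 mm (x) by 301 mm (y), 42 mm thick, top face at z = 439 mm, on four round legs, each 42 mm in diameter. The legs rest on z = 0, each leg's axis is inset half a diameter from the nearest pair of seat edges (so the leg's bounding box is flush with the corner).

Two stools sit around the table at the −x, +x sides.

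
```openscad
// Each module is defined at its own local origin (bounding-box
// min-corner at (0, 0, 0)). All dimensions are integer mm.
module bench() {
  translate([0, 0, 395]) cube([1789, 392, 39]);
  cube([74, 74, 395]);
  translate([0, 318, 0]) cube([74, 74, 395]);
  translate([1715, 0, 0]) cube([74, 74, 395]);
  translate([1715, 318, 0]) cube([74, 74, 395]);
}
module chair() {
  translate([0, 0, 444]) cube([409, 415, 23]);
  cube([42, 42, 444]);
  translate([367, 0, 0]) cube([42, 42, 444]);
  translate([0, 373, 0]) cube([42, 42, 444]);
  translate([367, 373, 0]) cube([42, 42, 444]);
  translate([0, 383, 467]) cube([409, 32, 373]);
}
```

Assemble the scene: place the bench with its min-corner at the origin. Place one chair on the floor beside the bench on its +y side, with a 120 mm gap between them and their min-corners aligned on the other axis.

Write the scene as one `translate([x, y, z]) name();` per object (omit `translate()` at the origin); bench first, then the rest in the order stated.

bench();
translate([0, 512, 0]) chair();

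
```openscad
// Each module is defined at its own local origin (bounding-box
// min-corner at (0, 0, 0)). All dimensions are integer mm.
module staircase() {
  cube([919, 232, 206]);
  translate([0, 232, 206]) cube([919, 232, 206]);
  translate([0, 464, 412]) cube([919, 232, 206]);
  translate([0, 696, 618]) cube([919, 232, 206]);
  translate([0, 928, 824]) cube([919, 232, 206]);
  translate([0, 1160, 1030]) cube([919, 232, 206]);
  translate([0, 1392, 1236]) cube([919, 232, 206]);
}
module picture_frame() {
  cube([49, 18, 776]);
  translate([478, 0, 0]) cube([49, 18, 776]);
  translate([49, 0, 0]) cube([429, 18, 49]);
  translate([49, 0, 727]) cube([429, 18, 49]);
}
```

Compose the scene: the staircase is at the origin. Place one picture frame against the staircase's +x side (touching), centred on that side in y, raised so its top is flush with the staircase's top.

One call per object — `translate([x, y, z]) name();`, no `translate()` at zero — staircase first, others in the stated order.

staircase();
translate([919, 803, 666]) picture_frame();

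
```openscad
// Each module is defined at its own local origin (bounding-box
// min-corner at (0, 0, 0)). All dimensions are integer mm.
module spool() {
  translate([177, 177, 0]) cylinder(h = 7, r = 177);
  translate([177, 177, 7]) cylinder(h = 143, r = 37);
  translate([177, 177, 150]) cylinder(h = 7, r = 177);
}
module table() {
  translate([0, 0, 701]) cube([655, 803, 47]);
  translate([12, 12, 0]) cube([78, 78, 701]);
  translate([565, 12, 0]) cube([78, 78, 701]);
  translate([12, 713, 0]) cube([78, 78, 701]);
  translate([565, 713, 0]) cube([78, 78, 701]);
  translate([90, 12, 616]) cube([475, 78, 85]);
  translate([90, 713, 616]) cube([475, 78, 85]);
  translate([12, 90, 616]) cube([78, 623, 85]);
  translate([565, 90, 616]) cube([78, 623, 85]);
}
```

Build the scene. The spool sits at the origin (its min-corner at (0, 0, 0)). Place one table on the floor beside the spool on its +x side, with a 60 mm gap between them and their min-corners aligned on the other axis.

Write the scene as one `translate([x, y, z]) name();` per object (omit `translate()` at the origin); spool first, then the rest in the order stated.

spool();
translate([414, 0, 0]) table();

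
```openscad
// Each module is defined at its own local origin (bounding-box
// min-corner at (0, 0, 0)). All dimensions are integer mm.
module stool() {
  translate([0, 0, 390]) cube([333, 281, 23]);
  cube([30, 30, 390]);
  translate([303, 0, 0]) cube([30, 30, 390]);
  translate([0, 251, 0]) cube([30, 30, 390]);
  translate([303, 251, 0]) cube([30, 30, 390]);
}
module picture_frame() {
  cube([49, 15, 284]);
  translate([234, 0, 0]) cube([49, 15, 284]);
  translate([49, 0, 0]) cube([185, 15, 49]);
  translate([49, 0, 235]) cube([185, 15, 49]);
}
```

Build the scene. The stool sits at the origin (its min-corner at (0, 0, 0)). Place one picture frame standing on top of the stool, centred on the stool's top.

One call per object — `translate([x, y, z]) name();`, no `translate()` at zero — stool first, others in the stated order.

stool();
translate([25, 133, 413]) picture_frame();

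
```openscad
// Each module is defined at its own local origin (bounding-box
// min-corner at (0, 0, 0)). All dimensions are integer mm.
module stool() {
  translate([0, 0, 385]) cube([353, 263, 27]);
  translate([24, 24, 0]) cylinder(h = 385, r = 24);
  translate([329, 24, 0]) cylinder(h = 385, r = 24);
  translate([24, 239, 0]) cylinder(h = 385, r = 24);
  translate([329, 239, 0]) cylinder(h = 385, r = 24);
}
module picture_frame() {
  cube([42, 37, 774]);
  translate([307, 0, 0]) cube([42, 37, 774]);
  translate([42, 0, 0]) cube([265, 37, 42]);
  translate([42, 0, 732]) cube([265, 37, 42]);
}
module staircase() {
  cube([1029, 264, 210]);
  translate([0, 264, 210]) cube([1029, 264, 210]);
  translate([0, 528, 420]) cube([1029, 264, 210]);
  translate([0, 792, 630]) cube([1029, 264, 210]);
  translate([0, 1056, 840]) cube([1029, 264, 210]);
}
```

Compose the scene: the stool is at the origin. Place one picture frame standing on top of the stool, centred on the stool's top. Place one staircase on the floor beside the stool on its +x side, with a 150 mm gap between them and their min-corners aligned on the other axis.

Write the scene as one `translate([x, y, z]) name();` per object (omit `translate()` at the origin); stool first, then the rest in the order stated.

stool();
translate([2, 113, 412]) picture_frame();
translate([503, 0, 0]) staircase();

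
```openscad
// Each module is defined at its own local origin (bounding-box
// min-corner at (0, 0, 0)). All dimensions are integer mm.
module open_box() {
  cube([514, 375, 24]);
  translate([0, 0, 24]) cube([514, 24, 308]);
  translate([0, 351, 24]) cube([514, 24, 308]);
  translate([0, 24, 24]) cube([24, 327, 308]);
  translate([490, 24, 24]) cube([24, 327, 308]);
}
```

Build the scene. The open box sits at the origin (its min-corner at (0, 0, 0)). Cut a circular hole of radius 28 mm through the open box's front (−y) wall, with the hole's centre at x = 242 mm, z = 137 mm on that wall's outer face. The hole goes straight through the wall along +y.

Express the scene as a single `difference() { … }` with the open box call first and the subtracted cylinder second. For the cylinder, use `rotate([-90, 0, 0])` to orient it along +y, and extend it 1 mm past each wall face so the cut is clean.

difference() {
  open_box();
  translate([242, -1, 137]) rotate([-90, 0, 0]) cylinder(h = 26, r = 28);
}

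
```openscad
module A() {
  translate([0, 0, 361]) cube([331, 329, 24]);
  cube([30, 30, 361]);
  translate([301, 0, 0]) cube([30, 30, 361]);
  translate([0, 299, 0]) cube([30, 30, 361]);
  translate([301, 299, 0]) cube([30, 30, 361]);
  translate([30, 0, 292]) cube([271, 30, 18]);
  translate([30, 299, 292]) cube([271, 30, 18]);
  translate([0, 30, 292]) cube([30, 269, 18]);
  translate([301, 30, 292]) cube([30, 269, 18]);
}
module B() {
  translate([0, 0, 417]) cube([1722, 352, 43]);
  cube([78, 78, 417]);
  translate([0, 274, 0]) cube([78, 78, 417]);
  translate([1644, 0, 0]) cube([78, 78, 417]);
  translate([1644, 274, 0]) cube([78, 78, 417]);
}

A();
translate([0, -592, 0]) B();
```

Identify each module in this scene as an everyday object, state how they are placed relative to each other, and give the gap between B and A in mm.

The bench's nearest face is 240 mm from the stool's −y face.

A is a stool. B is a bench. The bench is on the floor beside the stool on its −y side. The gap between the bench and the stool is 240 mm.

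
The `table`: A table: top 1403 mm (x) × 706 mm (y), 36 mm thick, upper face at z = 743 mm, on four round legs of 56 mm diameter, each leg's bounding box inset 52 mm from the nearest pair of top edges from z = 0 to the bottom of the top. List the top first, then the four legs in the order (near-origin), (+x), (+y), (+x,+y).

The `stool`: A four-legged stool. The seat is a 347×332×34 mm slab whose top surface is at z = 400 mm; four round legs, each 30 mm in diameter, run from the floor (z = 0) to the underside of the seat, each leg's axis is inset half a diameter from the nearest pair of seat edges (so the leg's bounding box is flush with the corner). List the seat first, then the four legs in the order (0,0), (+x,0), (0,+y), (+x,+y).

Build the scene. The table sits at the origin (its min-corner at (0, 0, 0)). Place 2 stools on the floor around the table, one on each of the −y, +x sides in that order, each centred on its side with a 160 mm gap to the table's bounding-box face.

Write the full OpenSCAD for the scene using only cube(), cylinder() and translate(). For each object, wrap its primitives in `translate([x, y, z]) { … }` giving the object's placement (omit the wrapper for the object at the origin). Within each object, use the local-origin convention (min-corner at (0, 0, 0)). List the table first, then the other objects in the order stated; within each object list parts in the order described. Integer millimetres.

translate([0, 0, 707]) cube([1403, 706, 36]);
translate([80, 80, 0]) cylinder(h = 707, r = 28);
translate([1323, 80, 0]) cylinder(h = 707, r = 28);
translate([80, 626, 0]) cylinder(h = 707, r = 28);
translate([1323, 626, 0]) cylinder(h = 707, r = 28);
translate([528, -492, 0]) {
  translate([0, 0, 366]) cube([347, 332, 34]);
  translate([15, 15, 0]) cylinder(h = 366, r = 15);
  translate([332, 15, 0]) cylinder(h = 366, r = 15);
  translate([15, 317, 0]) cylinder(h = 366, r = 15);
  translate([332, 317, 0]) cylinder(h = 366, r = 15);
}
translate([1563, 187, 0]) {
  translate([0, 0, 366]) cube([347, 332, 34]);
  translate([15, 15, 0]) cylinder(h = 366, r = 15);
  translate([332, 15, 0]) cylinder(h = 366, r = 15);
  translate([15, 317, 0]) cylinder(h = 366, r = 15);
  translate([332, 317, 0]) cylinder(h = 366, r = 15);
}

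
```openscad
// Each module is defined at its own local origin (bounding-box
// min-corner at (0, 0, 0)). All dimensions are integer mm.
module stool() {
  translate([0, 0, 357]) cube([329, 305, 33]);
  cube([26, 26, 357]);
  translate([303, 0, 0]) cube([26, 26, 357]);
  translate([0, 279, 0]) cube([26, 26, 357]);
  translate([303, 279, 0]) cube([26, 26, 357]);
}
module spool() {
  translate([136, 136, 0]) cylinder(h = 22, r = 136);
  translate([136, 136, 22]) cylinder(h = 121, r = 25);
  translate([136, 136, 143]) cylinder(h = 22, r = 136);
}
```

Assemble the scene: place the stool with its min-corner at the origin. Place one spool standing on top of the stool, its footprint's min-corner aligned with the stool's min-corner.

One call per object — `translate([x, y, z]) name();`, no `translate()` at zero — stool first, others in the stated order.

stool();
translate([0, 0, 390]) spool();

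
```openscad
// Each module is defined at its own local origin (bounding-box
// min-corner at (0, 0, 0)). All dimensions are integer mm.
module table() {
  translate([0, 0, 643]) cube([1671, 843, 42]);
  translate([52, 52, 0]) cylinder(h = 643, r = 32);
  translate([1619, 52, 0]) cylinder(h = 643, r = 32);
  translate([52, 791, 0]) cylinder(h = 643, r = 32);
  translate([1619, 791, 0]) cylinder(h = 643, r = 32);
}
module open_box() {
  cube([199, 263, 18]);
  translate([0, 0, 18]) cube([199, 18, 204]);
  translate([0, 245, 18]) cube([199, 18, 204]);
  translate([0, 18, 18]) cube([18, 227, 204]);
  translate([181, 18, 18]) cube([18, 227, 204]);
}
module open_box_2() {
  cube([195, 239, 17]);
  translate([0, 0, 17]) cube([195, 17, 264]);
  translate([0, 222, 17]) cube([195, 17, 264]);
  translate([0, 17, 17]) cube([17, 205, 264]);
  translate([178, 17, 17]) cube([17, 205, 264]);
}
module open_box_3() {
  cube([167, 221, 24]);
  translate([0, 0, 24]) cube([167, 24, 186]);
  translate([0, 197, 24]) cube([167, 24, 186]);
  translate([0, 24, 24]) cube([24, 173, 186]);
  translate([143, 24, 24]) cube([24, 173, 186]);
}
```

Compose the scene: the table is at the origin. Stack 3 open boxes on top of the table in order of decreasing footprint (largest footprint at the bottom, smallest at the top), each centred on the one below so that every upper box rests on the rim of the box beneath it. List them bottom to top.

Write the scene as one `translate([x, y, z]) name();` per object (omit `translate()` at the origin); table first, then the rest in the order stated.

table();
translate([736, 290, 685]) open_box();
translate([738, 302, 907]) open_box_2();
translate([752, 311, 1188]) open_box_3();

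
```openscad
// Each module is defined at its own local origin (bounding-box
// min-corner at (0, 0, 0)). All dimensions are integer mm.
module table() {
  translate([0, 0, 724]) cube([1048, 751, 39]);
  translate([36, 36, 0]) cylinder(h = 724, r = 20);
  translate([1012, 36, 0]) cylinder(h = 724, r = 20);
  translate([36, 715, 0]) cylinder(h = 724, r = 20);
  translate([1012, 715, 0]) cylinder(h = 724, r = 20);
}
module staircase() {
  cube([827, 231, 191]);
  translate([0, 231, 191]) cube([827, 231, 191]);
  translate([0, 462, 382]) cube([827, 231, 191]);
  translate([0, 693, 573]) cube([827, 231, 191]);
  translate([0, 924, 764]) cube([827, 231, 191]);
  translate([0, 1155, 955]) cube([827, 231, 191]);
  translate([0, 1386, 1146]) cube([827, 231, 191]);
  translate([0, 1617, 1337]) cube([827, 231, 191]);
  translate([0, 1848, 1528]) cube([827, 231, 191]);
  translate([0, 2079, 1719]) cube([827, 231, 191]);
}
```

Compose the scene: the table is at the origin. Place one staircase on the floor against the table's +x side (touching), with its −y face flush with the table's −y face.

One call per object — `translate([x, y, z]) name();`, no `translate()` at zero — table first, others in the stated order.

table();
translate([1048, 0, 0]) staircase();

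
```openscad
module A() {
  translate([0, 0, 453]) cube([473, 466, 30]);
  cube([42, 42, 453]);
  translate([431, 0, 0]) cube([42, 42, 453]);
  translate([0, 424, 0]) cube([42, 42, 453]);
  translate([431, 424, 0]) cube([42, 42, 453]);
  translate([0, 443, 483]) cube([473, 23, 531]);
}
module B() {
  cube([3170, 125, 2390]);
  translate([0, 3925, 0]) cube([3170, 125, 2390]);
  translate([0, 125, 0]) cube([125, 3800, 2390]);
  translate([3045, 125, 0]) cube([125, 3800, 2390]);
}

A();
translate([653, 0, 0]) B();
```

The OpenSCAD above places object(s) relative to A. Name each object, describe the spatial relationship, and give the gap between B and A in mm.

A is a chair. B is a house frame. The house frame is on the floor beside the chair on its +x side. The gap between the house frame and the chair is 180 mm.

The house frame's nearest face is 180 mm from the chair's +x face.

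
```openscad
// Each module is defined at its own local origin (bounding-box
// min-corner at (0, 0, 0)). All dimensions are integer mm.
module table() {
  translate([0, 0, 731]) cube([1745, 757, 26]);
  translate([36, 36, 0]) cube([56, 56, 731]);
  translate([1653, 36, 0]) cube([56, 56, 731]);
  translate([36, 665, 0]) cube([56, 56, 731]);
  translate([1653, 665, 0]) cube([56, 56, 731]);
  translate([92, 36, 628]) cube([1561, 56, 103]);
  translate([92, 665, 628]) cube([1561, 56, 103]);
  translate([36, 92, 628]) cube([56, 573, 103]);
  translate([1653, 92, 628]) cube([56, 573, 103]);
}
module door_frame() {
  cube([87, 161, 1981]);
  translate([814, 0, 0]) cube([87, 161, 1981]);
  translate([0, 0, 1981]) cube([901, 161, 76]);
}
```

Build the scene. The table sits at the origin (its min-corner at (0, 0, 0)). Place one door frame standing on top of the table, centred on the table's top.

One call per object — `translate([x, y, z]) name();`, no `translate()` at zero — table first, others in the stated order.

table();
translate([422, 298, 757]) door_frame();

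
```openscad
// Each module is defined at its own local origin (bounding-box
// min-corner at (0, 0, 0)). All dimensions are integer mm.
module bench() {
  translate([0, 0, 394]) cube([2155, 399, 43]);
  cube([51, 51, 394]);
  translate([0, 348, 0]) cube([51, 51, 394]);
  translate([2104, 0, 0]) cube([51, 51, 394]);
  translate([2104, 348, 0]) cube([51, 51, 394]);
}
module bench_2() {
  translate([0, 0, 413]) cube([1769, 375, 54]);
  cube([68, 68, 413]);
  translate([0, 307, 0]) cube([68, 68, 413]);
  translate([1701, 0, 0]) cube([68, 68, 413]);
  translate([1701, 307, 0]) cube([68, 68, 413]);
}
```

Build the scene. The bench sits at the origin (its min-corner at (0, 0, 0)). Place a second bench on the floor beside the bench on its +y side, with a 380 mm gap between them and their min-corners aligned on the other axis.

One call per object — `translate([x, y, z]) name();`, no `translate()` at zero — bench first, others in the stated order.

bench();
translate([0, 779, 0]) bench_2();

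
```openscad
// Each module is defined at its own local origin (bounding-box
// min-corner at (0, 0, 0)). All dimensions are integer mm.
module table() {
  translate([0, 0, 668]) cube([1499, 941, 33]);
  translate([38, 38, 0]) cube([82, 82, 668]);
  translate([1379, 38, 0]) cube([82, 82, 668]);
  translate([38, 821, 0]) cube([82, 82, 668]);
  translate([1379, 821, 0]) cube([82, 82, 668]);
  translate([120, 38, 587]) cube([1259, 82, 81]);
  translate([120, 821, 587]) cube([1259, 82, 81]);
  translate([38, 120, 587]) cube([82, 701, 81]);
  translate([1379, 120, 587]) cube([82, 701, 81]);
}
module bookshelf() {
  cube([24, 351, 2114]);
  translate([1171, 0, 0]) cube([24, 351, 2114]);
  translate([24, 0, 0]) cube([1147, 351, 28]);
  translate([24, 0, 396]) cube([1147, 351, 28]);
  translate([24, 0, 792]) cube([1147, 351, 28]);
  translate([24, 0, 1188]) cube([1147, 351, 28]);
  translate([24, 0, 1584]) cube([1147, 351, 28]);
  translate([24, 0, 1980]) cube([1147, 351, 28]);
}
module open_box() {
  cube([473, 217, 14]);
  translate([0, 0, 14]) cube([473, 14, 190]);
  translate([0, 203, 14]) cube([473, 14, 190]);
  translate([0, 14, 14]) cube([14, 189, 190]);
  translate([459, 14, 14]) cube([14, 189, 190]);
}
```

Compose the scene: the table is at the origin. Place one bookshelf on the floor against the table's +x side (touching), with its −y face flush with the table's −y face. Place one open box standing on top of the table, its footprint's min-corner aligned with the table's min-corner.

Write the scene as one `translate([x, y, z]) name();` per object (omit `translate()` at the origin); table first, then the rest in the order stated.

table();
translate([1499, 0, 0]) bookshelf();
translate([0, 0, 701]) open_box();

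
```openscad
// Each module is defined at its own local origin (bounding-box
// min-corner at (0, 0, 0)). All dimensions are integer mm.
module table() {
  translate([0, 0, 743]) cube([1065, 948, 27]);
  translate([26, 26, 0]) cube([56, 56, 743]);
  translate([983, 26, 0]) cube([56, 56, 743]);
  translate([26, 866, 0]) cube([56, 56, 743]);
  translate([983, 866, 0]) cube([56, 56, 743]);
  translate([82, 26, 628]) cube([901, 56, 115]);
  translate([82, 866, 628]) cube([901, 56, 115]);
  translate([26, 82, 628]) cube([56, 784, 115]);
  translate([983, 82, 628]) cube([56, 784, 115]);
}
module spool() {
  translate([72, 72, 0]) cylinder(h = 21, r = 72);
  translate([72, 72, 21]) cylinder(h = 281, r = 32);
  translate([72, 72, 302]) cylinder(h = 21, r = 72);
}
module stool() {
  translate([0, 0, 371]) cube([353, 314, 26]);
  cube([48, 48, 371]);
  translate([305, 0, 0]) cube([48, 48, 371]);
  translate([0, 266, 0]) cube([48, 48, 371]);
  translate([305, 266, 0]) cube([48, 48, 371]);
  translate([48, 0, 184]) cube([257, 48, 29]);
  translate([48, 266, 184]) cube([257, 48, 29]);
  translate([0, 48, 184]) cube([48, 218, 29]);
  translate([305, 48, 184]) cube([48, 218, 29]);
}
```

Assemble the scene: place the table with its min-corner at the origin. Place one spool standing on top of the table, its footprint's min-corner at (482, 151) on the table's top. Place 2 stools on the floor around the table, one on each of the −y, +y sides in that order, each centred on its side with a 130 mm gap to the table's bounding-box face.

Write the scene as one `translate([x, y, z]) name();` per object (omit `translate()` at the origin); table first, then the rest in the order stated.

table();
translate([482, 151, 770]) spool();
translate([356, -444, 0]) stool();
translate([356, 1078, 0]) stool();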